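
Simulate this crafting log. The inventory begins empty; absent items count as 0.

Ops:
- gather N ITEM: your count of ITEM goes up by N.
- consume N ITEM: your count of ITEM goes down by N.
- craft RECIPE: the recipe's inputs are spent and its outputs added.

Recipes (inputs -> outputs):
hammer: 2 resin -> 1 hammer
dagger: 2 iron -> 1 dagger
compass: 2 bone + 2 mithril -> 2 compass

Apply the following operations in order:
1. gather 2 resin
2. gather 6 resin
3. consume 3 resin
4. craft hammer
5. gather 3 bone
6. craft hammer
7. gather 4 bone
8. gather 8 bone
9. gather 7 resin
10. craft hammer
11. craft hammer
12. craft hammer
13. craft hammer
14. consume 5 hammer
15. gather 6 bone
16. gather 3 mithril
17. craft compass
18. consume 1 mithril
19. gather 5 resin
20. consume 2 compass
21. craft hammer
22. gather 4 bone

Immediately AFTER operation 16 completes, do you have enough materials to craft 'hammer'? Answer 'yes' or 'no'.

After 1 (gather 2 resin): resin=2
After 2 (gather 6 resin): resin=8
After 3 (consume 3 resin): resin=5
After 4 (craft hammer): hammer=1 resin=3
After 5 (gather 3 bone): bone=3 hammer=1 resin=3
After 6 (craft hammer): bone=3 hammer=2 resin=1
After 7 (gather 4 bone): bone=7 hammer=2 resin=1
After 8 (gather 8 bone): bone=15 hammer=2 resin=1
After 9 (gather 7 resin): bone=15 hammer=2 resin=8
After 10 (craft hammer): bone=15 hammer=3 resin=6
After 11 (craft hammer): bone=15 hammer=4 resin=4
After 12 (craft hammer): bone=15 hammer=5 resin=2
After 13 (craft hammer): bone=15 hammer=6
After 14 (consume 5 hammer): bone=15 hammer=1
After 15 (gather 6 bone): bone=21 hammer=1
After 16 (gather 3 mithril): bone=21 hammer=1 mithril=3

Answer: no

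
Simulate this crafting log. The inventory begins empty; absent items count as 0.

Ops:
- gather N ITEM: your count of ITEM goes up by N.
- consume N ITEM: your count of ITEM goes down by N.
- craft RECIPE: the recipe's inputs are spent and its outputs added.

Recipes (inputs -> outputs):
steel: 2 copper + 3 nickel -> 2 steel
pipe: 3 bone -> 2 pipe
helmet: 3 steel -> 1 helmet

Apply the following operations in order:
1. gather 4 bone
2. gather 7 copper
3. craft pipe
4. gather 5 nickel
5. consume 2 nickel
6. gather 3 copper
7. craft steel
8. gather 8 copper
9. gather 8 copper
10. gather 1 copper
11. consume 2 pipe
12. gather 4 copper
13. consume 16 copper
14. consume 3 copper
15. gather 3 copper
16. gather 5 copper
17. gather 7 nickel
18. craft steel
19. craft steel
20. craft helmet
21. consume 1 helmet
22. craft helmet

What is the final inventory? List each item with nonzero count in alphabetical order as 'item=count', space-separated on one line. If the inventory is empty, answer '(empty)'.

After 1 (gather 4 bone): bone=4
After 2 (gather 7 copper): bone=4 copper=7
After 3 (craft pipe): bone=1 copper=7 pipe=2
After 4 (gather 5 nickel): bone=1 copper=7 nickel=5 pipe=2
After 5 (consume 2 nickel): bone=1 copper=7 nickel=3 pipe=2
After 6 (gather 3 copper): bone=1 copper=10 nickel=3 pipe=2
After 7 (craft steel): bone=1 copper=8 pipe=2 steel=2
After 8 (gather 8 copper): bone=1 copper=16 pipe=2 steel=2
After 9 (gather 8 copper): bone=1 copper=24 pipe=2 steel=2
After 10 (gather 1 copper): bone=1 copper=25 pipe=2 steel=2
After 11 (consume 2 pipe): bone=1 copper=25 steel=2
After 12 (gather 4 copper): bone=1 copper=29 steel=2
After 13 (consume 16 copper): bone=1 copper=13 steel=2
After 14 (consume 3 copper): bone=1 copper=10 steel=2
After 15 (gather 3 copper): bone=1 copper=13 steel=2
After 16 (gather 5 copper): bone=1 copper=18 steel=2
After 17 (gather 7 nickel): bone=1 copper=18 nickel=7 steel=2
After 18 (craft steel): bone=1 copper=16 nickel=4 steel=4
After 19 (craft steel): bone=1 copper=14 nickel=1 steel=6
After 20 (craft helmet): bone=1 copper=14 helmet=1 nickel=1 steel=3
After 21 (consume 1 helmet): bone=1 copper=14 nickel=1 steel=3
After 22 (craft helmet): bone=1 copper=14 helmet=1 nickel=1

Answer: bone=1 copper=14 helmet=1 nickel=1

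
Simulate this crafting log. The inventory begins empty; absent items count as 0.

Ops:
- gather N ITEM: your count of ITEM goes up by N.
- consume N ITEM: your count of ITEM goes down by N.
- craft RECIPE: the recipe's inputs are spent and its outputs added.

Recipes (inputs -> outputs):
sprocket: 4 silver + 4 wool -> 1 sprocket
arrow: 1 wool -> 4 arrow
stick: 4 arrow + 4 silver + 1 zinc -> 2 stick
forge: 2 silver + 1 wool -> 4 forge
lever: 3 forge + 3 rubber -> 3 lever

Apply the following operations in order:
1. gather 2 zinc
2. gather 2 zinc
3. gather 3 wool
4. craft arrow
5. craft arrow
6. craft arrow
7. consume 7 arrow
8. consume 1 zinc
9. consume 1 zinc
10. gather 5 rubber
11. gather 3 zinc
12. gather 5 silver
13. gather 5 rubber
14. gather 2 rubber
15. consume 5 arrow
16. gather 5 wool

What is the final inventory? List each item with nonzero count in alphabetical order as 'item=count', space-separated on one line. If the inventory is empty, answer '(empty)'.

Answer: rubber=12 silver=5 wool=5 zinc=5

Derivation:
After 1 (gather 2 zinc): zinc=2
After 2 (gather 2 zinc): zinc=4
After 3 (gather 3 wool): wool=3 zinc=4
After 4 (craft arrow): arrow=4 wool=2 zinc=4
After 5 (craft arrow): arrow=8 wool=1 zinc=4
After 6 (craft arrow): arrow=12 zinc=4
After 7 (consume 7 arrow): arrow=5 zinc=4
After 8 (consume 1 zinc): arrow=5 zinc=3
After 9 (consume 1 zinc): arrow=5 zinc=2
After 10 (gather 5 rubber): arrow=5 rubber=5 zinc=2
After 11 (gather 3 zinc): arrow=5 rubber=5 zinc=5
After 12 (gather 5 silver): arrow=5 rubber=5 silver=5 zinc=5
After 13 (gather 5 rubber): arrow=5 rubber=10 silver=5 zinc=5
After 14 (gather 2 rubber): arrow=5 rubber=12 silver=5 zinc=5
After 15 (consume 5 arrow): rubber=12 silver=5 zinc=5
After 16 (gather 5 wool): rubber=12 silver=5 wool=5 zinc=5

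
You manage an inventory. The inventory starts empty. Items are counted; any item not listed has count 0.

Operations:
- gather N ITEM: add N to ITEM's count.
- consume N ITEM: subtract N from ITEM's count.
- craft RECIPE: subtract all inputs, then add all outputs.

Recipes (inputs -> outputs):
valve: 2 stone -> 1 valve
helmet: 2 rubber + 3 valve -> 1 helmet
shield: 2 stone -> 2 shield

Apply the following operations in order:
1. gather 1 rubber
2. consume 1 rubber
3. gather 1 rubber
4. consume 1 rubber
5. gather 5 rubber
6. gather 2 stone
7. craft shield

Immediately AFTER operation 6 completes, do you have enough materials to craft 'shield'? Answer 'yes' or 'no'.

After 1 (gather 1 rubber): rubber=1
After 2 (consume 1 rubber): (empty)
After 3 (gather 1 rubber): rubber=1
After 4 (consume 1 rubber): (empty)
After 5 (gather 5 rubber): rubber=5
After 6 (gather 2 stone): rubber=5 stone=2

Answer: yes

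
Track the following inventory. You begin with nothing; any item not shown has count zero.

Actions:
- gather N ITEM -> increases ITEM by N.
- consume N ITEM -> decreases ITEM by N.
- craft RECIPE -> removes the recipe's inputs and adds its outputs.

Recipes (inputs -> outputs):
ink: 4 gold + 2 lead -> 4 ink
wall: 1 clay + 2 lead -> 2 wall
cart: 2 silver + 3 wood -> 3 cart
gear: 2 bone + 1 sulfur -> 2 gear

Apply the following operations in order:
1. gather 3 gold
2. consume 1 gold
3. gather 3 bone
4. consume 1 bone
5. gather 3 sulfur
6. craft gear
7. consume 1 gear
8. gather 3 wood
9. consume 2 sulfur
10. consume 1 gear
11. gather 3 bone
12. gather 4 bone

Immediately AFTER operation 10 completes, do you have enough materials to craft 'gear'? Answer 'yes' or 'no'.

After 1 (gather 3 gold): gold=3
After 2 (consume 1 gold): gold=2
After 3 (gather 3 bone): bone=3 gold=2
After 4 (consume 1 bone): bone=2 gold=2
After 5 (gather 3 sulfur): bone=2 gold=2 sulfur=3
After 6 (craft gear): gear=2 gold=2 sulfur=2
After 7 (consume 1 gear): gear=1 gold=2 sulfur=2
After 8 (gather 3 wood): gear=1 gold=2 sulfur=2 wood=3
After 9 (consume 2 sulfur): gear=1 gold=2 wood=3
After 10 (consume 1 gear): gold=2 wood=3

Answer: no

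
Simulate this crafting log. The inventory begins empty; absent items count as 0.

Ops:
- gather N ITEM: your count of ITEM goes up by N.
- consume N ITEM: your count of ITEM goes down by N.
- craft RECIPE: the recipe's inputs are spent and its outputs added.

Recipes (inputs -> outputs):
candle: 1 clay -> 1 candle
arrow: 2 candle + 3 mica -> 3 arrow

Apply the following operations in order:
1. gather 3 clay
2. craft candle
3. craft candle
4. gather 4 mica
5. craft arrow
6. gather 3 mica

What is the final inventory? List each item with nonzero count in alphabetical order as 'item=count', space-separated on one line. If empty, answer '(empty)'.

Answer: arrow=3 clay=1 mica=4

Derivation:
After 1 (gather 3 clay): clay=3
After 2 (craft candle): candle=1 clay=2
After 3 (craft candle): candle=2 clay=1
After 4 (gather 4 mica): candle=2 clay=1 mica=4
After 5 (craft arrow): arrow=3 clay=1 mica=1
After 6 (gather 3 mica): arrow=3 clay=1 mica=4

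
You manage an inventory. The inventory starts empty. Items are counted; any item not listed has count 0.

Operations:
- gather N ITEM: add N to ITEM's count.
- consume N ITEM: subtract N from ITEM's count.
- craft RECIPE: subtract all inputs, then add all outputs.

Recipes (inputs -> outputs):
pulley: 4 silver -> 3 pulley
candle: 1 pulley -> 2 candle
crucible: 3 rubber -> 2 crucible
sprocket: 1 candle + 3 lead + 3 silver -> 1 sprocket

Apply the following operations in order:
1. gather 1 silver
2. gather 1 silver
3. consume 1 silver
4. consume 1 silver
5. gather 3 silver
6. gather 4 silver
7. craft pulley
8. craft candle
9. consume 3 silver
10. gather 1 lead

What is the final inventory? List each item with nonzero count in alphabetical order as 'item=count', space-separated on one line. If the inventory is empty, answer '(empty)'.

Answer: candle=2 lead=1 pulley=2

Derivation:
After 1 (gather 1 silver): silver=1
After 2 (gather 1 silver): silver=2
After 3 (consume 1 silver): silver=1
After 4 (consume 1 silver): (empty)
After 5 (gather 3 silver): silver=3
After 6 (gather 4 silver): silver=7
After 7 (craft pulley): pulley=3 silver=3
After 8 (craft candle): candle=2 pulley=2 silver=3
After 9 (consume 3 silver): candle=2 pulley=2
After 10 (gather 1 lead): candle=2 lead=1 pulley=2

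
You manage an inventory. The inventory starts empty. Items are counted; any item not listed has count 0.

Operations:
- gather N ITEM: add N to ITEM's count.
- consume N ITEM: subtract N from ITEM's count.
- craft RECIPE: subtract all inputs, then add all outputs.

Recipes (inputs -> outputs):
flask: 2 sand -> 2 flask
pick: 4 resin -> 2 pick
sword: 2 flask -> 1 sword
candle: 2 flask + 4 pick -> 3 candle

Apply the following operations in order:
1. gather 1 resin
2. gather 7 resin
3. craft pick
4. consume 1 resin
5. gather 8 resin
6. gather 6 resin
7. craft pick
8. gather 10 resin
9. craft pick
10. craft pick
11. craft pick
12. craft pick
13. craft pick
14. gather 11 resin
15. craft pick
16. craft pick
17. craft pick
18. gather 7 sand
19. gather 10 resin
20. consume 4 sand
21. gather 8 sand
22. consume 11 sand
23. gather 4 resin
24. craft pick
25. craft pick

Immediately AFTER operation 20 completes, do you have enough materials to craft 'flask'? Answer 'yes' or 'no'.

After 1 (gather 1 resin): resin=1
After 2 (gather 7 resin): resin=8
After 3 (craft pick): pick=2 resin=4
After 4 (consume 1 resin): pick=2 resin=3
After 5 (gather 8 resin): pick=2 resin=11
After 6 (gather 6 resin): pick=2 resin=17
After 7 (craft pick): pick=4 resin=13
After 8 (gather 10 resin): pick=4 resin=23
After 9 (craft pick): pick=6 resin=19
After 10 (craft pick): pick=8 resin=15
After 11 (craft pick): pick=10 resin=11
After 12 (craft pick): pick=12 resin=7
After 13 (craft pick): pick=14 resin=3
After 14 (gather 11 resin): pick=14 resin=14
After 15 (craft pick): pick=16 resin=10
After 16 (craft pick): pick=18 resin=6
After 17 (craft pick): pick=20 resin=2
After 18 (gather 7 sand): pick=20 resin=2 sand=7
After 19 (gather 10 resin): pick=20 resin=12 sand=7
After 20 (consume 4 sand): pick=20 resin=12 sand=3

Answer: yes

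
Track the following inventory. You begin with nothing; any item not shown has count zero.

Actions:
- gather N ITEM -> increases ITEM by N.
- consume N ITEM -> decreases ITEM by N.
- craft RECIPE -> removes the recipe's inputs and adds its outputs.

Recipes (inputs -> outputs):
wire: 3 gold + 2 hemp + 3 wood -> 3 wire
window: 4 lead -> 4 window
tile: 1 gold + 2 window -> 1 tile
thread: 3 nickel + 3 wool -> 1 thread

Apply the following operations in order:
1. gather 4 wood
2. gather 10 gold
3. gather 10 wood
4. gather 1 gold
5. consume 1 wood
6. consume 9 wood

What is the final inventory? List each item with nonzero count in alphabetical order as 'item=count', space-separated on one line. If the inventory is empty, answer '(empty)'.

Answer: gold=11 wood=4

Derivation:
After 1 (gather 4 wood): wood=4
After 2 (gather 10 gold): gold=10 wood=4
After 3 (gather 10 wood): gold=10 wood=14
After 4 (gather 1 gold): gold=11 wood=14
After 5 (consume 1 wood): gold=11 wood=13
After 6 (consume 9 wood): gold=11 wood=4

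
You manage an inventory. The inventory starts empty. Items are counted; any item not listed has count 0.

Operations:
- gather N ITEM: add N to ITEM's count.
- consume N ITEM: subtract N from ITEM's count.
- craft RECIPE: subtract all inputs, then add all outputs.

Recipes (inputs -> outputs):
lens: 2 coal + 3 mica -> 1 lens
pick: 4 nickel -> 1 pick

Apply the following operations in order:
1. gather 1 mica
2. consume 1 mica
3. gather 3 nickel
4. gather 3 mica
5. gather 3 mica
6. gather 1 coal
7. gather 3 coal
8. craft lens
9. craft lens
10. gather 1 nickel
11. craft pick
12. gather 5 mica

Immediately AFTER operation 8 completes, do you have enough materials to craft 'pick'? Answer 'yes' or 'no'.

Answer: no

Derivation:
After 1 (gather 1 mica): mica=1
After 2 (consume 1 mica): (empty)
After 3 (gather 3 nickel): nickel=3
After 4 (gather 3 mica): mica=3 nickel=3
After 5 (gather 3 mica): mica=6 nickel=3
After 6 (gather 1 coal): coal=1 mica=6 nickel=3
After 7 (gather 3 coal): coal=4 mica=6 nickel=3
After 8 (craft lens): coal=2 lens=1 mica=3 nickel=3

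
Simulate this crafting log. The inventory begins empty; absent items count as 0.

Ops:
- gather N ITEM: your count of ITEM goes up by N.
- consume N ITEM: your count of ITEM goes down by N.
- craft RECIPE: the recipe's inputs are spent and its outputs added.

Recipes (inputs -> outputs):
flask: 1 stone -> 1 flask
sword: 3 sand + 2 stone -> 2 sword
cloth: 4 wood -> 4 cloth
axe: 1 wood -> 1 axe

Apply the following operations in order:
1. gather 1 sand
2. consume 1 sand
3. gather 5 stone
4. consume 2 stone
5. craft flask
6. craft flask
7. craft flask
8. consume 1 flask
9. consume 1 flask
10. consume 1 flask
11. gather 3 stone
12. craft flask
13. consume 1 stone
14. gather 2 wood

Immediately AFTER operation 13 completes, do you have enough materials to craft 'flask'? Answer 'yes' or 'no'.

Answer: yes

Derivation:
After 1 (gather 1 sand): sand=1
After 2 (consume 1 sand): (empty)
After 3 (gather 5 stone): stone=5
After 4 (consume 2 stone): stone=3
After 5 (craft flask): flask=1 stone=2
After 6 (craft flask): flask=2 stone=1
After 7 (craft flask): flask=3
After 8 (consume 1 flask): flask=2
After 9 (consume 1 flask): flask=1
After 10 (consume 1 flask): (empty)
After 11 (gather 3 stone): stone=3
After 12 (craft flask): flask=1 stone=2
After 13 (consume 1 stone): flask=1 stone=1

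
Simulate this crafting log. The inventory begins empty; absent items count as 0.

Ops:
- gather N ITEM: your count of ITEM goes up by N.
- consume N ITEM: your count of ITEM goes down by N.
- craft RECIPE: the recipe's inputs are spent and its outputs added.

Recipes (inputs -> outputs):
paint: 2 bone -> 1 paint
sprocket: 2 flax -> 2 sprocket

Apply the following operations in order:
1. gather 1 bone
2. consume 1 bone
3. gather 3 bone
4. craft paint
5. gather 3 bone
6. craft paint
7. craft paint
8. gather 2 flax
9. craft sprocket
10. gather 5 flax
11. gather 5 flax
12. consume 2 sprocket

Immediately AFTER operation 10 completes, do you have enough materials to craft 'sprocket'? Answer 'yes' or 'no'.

After 1 (gather 1 bone): bone=1
After 2 (consume 1 bone): (empty)
After 3 (gather 3 bone): bone=3
After 4 (craft paint): bone=1 paint=1
After 5 (gather 3 bone): bone=4 paint=1
After 6 (craft paint): bone=2 paint=2
After 7 (craft paint): paint=3
After 8 (gather 2 flax): flax=2 paint=3
After 9 (craft sprocket): paint=3 sprocket=2
After 10 (gather 5 flax): flax=5 paint=3 sprocket=2

Answer: yes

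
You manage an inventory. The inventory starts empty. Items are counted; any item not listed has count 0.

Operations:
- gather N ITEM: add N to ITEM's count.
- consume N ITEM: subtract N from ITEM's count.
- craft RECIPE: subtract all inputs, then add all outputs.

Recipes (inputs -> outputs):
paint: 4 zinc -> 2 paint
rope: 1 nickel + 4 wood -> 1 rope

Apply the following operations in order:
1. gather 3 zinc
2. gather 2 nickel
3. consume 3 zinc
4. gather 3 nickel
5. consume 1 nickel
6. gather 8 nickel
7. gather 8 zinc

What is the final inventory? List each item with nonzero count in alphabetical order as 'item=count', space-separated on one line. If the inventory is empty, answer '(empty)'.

After 1 (gather 3 zinc): zinc=3
After 2 (gather 2 nickel): nickel=2 zinc=3
After 3 (consume 3 zinc): nickel=2
After 4 (gather 3 nickel): nickel=5
After 5 (consume 1 nickel): nickel=4
After 6 (gather 8 nickel): nickel=12
After 7 (gather 8 zinc): nickel=12 zinc=8

Answer: nickel=12 zinc=8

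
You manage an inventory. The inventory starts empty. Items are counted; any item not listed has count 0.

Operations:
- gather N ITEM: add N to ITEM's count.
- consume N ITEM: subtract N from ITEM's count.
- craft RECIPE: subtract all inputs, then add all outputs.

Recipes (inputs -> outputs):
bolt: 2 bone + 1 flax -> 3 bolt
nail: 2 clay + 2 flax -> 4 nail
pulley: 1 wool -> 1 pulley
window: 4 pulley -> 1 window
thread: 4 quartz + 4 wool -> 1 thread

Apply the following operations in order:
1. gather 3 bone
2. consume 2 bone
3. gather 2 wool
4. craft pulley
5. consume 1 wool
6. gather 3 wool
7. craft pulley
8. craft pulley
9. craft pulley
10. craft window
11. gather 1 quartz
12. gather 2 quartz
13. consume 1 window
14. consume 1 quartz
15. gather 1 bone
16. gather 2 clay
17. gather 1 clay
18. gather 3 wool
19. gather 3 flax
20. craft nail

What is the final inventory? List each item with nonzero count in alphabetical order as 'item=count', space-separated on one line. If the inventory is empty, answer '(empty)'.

Answer: bone=2 clay=1 flax=1 nail=4 quartz=2 wool=3

Derivation:
After 1 (gather 3 bone): bone=3
After 2 (consume 2 bone): bone=1
After 3 (gather 2 wool): bone=1 wool=2
After 4 (craft pulley): bone=1 pulley=1 wool=1
After 5 (consume 1 wool): bone=1 pulley=1
After 6 (gather 3 wool): bone=1 pulley=1 wool=3
After 7 (craft pulley): bone=1 pulley=2 wool=2
After 8 (craft pulley): bone=1 pulley=3 wool=1
After 9 (craft pulley): bone=1 pulley=4
After 10 (craft window): bone=1 window=1
After 11 (gather 1 quartz): bone=1 quartz=1 window=1
After 12 (gather 2 quartz): bone=1 quartz=3 window=1
After 13 (consume 1 window): bone=1 quartz=3
After 14 (consume 1 quartz): bone=1 quartz=2
After 15 (gather 1 bone): bone=2 quartz=2
After 16 (gather 2 clay): bone=2 clay=2 quartz=2
After 17 (gather 1 clay): bone=2 clay=3 quartz=2
After 18 (gather 3 wool): bone=2 clay=3 quartz=2 wool=3
After 19 (gather 3 flax): bone=2 clay=3 flax=3 quartz=2 wool=3
After 20 (craft nail): bone=2 clay=1 flax=1 nail=4 quartz=2 wool=3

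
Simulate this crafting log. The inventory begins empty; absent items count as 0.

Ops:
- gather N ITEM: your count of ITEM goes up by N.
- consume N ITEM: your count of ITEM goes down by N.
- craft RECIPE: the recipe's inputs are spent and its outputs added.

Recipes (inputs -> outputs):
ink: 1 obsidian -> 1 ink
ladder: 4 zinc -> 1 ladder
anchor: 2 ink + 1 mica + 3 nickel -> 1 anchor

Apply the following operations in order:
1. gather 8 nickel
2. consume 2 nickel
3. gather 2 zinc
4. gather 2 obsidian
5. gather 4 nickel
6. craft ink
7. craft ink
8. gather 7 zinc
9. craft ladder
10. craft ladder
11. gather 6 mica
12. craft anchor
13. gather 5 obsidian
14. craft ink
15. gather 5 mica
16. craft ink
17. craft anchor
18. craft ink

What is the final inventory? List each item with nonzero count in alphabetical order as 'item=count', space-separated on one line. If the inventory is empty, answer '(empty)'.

Answer: anchor=2 ink=1 ladder=2 mica=9 nickel=4 obsidian=2 zinc=1

Derivation:
After 1 (gather 8 nickel): nickel=8
After 2 (consume 2 nickel): nickel=6
After 3 (gather 2 zinc): nickel=6 zinc=2
After 4 (gather 2 obsidian): nickel=6 obsidian=2 zinc=2
After 5 (gather 4 nickel): nickel=10 obsidian=2 zinc=2
After 6 (craft ink): ink=1 nickel=10 obsidian=1 zinc=2
After 7 (craft ink): ink=2 nickel=10 zinc=2
After 8 (gather 7 zinc): ink=2 nickel=10 zinc=9
After 9 (craft ladder): ink=2 ladder=1 nickel=10 zinc=5
After 10 (craft ladder): ink=2 ladder=2 nickel=10 zinc=1
After 11 (gather 6 mica): ink=2 ladder=2 mica=6 nickel=10 zinc=1
After 12 (craft anchor): anchor=1 ladder=2 mica=5 nickel=7 zinc=1
After 13 (gather 5 obsidian): anchor=1 ladder=2 mica=5 nickel=7 obsidian=5 zinc=1
After 14 (craft ink): anchor=1 ink=1 ladder=2 mica=5 nickel=7 obsidian=4 zinc=1
After 15 (gather 5 mica): anchor=1 ink=1 ladder=2 mica=10 nickel=7 obsidian=4 zinc=1
After 16 (craft ink): anchor=1 ink=2 ladder=2 mica=10 nickel=7 obsidian=3 zinc=1
After 17 (craft anchor): anchor=2 ladder=2 mica=9 nickel=4 obsidian=3 zinc=1
After 18 (craft ink): anchor=2 ink=1 ladder=2 mica=9 nickel=4 obsidian=2 zinc=1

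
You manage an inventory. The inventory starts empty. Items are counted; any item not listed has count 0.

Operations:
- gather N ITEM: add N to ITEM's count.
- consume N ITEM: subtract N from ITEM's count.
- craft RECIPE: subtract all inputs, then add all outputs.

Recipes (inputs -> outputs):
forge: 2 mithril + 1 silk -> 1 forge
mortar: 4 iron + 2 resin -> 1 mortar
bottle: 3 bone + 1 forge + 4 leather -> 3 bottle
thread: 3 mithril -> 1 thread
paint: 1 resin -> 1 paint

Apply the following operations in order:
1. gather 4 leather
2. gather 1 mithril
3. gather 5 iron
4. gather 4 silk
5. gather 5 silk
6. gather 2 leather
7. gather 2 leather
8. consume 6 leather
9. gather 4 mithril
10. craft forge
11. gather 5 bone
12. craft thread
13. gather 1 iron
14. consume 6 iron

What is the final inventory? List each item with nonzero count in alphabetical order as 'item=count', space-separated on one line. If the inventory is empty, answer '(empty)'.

After 1 (gather 4 leather): leather=4
After 2 (gather 1 mithril): leather=4 mithril=1
After 3 (gather 5 iron): iron=5 leather=4 mithril=1
After 4 (gather 4 silk): iron=5 leather=4 mithril=1 silk=4
After 5 (gather 5 silk): iron=5 leather=4 mithril=1 silk=9
After 6 (gather 2 leather): iron=5 leather=6 mithril=1 silk=9
After 7 (gather 2 leather): iron=5 leather=8 mithril=1 silk=9
After 8 (consume 6 leather): iron=5 leather=2 mithril=1 silk=9
After 9 (gather 4 mithril): iron=5 leather=2 mithril=5 silk=9
After 10 (craft forge): forge=1 iron=5 leather=2 mithril=3 silk=8
After 11 (gather 5 bone): bone=5 forge=1 iron=5 leather=2 mithril=3 silk=8
After 12 (craft thread): bone=5 forge=1 iron=5 leather=2 silk=8 thread=1
After 13 (gather 1 iron): bone=5 forge=1 iron=6 leather=2 silk=8 thread=1
After 14 (consume 6 iron): bone=5 forge=1 leather=2 silk=8 thread=1

Answer: bone=5 forge=1 leather=2 silk=8 thread=1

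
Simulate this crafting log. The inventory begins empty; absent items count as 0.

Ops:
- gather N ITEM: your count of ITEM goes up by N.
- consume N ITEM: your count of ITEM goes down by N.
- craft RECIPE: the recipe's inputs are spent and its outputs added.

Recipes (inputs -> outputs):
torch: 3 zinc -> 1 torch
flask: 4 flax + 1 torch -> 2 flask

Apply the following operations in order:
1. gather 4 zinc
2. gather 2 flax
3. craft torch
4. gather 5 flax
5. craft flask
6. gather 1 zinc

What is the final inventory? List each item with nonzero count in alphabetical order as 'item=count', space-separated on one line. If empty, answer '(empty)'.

Answer: flask=2 flax=3 zinc=2

Derivation:
After 1 (gather 4 zinc): zinc=4
After 2 (gather 2 flax): flax=2 zinc=4
After 3 (craft torch): flax=2 torch=1 zinc=1
After 4 (gather 5 flax): flax=7 torch=1 zinc=1
After 5 (craft flask): flask=2 flax=3 zinc=1
After 6 (gather 1 zinc): flask=2 flax=3 zinc=2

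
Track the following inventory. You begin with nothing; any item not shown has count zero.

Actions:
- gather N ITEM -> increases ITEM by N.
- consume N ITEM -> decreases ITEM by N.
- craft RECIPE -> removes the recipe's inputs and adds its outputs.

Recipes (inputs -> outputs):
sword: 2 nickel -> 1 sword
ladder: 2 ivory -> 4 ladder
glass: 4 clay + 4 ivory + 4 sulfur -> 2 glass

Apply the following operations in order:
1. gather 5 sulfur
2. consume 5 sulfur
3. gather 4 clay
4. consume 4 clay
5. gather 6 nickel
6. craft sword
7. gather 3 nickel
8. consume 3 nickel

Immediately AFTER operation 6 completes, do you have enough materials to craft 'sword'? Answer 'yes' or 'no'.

Answer: yes

Derivation:
After 1 (gather 5 sulfur): sulfur=5
After 2 (consume 5 sulfur): (empty)
After 3 (gather 4 clay): clay=4
After 4 (consume 4 clay): (empty)
After 5 (gather 6 nickel): nickel=6
After 6 (craft sword): nickel=4 sword=1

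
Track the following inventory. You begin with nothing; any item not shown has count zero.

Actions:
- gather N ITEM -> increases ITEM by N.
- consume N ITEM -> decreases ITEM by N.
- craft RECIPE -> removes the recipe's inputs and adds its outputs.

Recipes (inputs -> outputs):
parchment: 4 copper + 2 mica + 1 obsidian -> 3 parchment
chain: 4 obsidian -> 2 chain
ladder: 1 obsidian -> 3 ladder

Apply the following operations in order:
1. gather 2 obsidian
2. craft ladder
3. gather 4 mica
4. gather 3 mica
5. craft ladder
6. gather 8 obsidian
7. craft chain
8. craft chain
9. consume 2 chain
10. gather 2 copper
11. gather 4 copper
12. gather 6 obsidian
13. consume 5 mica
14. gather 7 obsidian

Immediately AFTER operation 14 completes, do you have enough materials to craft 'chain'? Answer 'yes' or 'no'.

After 1 (gather 2 obsidian): obsidian=2
After 2 (craft ladder): ladder=3 obsidian=1
After 3 (gather 4 mica): ladder=3 mica=4 obsidian=1
After 4 (gather 3 mica): ladder=3 mica=7 obsidian=1
After 5 (craft ladder): ladder=6 mica=7
After 6 (gather 8 obsidian): ladder=6 mica=7 obsidian=8
After 7 (craft chain): chain=2 ladder=6 mica=7 obsidian=4
After 8 (craft chain): chain=4 ladder=6 mica=7
After 9 (consume 2 chain): chain=2 ladder=6 mica=7
After 10 (gather 2 copper): chain=2 copper=2 ladder=6 mica=7
After 11 (gather 4 copper): chain=2 copper=6 ladder=6 mica=7
After 12 (gather 6 obsidian): chain=2 copper=6 ladder=6 mica=7 obsidian=6
After 13 (consume 5 mica): chain=2 copper=6 ladder=6 mica=2 obsidian=6
After 14 (gather 7 obsidian): chain=2 copper=6 ladder=6 mica=2 obsidian=13

Answer: yes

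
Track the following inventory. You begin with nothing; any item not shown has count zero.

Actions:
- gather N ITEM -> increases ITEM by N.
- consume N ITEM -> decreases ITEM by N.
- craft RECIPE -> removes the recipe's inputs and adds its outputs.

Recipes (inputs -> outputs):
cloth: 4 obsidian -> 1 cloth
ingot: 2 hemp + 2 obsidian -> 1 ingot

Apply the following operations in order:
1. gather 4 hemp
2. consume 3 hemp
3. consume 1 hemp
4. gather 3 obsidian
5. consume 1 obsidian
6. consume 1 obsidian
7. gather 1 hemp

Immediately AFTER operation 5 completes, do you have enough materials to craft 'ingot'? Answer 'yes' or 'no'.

Answer: no

Derivation:
After 1 (gather 4 hemp): hemp=4
After 2 (consume 3 hemp): hemp=1
After 3 (consume 1 hemp): (empty)
After 4 (gather 3 obsidian): obsidian=3
After 5 (consume 1 obsidian): obsidian=2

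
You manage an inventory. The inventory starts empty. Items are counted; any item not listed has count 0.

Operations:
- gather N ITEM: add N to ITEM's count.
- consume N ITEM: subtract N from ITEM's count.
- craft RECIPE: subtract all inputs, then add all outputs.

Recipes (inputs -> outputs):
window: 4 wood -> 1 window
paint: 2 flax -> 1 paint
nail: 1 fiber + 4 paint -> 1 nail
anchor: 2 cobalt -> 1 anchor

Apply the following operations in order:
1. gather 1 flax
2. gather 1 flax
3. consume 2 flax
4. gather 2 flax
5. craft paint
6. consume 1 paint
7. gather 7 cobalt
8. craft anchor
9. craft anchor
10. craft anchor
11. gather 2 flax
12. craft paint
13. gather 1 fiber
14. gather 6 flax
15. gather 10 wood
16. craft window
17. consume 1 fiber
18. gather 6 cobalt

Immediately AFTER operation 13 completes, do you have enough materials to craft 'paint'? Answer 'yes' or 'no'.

Answer: no

Derivation:
After 1 (gather 1 flax): flax=1
After 2 (gather 1 flax): flax=2
After 3 (consume 2 flax): (empty)
After 4 (gather 2 flax): flax=2
After 5 (craft paint): paint=1
After 6 (consume 1 paint): (empty)
After 7 (gather 7 cobalt): cobalt=7
After 8 (craft anchor): anchor=1 cobalt=5
After 9 (craft anchor): anchor=2 cobalt=3
After 10 (craft anchor): anchor=3 cobalt=1
After 11 (gather 2 flax): anchor=3 cobalt=1 flax=2
After 12 (craft paint): anchor=3 cobalt=1 paint=1
After 13 (gather 1 fiber): anchor=3 cobalt=1 fiber=1 paint=1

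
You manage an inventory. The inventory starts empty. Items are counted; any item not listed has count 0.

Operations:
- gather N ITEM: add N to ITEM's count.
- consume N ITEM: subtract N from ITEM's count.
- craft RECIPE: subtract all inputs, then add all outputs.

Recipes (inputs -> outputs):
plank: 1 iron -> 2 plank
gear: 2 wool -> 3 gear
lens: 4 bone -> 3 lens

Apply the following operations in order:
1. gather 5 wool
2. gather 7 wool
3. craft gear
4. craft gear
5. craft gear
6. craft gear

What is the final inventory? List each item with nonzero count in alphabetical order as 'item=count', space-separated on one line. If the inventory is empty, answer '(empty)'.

Answer: gear=12 wool=4

Derivation:
After 1 (gather 5 wool): wool=5
After 2 (gather 7 wool): wool=12
After 3 (craft gear): gear=3 wool=10
After 4 (craft gear): gear=6 wool=8
After 5 (craft gear): gear=9 wool=6
After 6 (craft gear): gear=12 wool=4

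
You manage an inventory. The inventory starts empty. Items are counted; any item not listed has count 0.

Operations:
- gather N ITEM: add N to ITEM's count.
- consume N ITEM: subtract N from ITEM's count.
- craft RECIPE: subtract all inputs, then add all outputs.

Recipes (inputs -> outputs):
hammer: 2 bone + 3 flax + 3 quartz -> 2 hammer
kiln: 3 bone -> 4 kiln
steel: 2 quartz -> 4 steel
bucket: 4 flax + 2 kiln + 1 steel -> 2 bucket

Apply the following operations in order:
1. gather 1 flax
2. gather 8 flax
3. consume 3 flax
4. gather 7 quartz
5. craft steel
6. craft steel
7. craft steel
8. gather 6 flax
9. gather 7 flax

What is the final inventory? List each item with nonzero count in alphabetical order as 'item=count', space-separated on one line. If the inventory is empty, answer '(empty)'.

After 1 (gather 1 flax): flax=1
After 2 (gather 8 flax): flax=9
After 3 (consume 3 flax): flax=6
After 4 (gather 7 quartz): flax=6 quartz=7
After 5 (craft steel): flax=6 quartz=5 steel=4
After 6 (craft steel): flax=6 quartz=3 steel=8
After 7 (craft steel): flax=6 quartz=1 steel=12
After 8 (gather 6 flax): flax=12 quartz=1 steel=12
After 9 (gather 7 flax): flax=19 quartz=1 steel=12

Answer: flax=19 quartz=1 steel=12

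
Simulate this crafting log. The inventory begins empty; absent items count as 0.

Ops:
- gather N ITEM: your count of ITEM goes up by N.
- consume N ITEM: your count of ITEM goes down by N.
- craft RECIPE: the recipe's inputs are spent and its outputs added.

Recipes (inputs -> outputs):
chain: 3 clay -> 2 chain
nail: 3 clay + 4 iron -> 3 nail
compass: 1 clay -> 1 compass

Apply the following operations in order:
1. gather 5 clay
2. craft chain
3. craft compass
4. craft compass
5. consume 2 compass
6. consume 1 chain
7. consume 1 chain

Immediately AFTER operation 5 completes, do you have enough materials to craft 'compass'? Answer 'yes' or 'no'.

After 1 (gather 5 clay): clay=5
After 2 (craft chain): chain=2 clay=2
After 3 (craft compass): chain=2 clay=1 compass=1
After 4 (craft compass): chain=2 compass=2
After 5 (consume 2 compass): chain=2

Answer: no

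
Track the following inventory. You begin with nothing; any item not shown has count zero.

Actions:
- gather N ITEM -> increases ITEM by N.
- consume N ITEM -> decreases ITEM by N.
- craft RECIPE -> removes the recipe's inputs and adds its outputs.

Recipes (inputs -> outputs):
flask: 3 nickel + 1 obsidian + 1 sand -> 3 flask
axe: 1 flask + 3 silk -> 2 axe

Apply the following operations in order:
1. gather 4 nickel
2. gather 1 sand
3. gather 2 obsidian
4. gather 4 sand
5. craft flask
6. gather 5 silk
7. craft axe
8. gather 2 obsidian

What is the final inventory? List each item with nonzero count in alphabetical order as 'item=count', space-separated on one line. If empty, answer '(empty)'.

After 1 (gather 4 nickel): nickel=4
After 2 (gather 1 sand): nickel=4 sand=1
After 3 (gather 2 obsidian): nickel=4 obsidian=2 sand=1
After 4 (gather 4 sand): nickel=4 obsidian=2 sand=5
After 5 (craft flask): flask=3 nickel=1 obsidian=1 sand=4
After 6 (gather 5 silk): flask=3 nickel=1 obsidian=1 sand=4 silk=5
After 7 (craft axe): axe=2 flask=2 nickel=1 obsidian=1 sand=4 silk=2
After 8 (gather 2 obsidian): axe=2 flask=2 nickel=1 obsidian=3 sand=4 silk=2

Answer: axe=2 flask=2 nickel=1 obsidian=3 sand=4 silk=2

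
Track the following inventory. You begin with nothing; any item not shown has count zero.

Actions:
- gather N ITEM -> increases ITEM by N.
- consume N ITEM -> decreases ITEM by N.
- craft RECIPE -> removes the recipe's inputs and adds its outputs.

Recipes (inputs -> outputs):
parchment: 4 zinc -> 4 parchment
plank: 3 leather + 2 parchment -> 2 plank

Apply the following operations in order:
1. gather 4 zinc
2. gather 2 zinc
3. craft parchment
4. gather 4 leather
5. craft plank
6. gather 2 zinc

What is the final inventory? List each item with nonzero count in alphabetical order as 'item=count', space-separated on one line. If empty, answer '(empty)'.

Answer: leather=1 parchment=2 plank=2 zinc=4

Derivation:
After 1 (gather 4 zinc): zinc=4
After 2 (gather 2 zinc): zinc=6
After 3 (craft parchment): parchment=4 zinc=2
After 4 (gather 4 leather): leather=4 parchment=4 zinc=2
After 5 (craft plank): leather=1 parchment=2 plank=2 zinc=2
After 6 (gather 2 zinc): leather=1 parchment=2 plank=2 zinc=4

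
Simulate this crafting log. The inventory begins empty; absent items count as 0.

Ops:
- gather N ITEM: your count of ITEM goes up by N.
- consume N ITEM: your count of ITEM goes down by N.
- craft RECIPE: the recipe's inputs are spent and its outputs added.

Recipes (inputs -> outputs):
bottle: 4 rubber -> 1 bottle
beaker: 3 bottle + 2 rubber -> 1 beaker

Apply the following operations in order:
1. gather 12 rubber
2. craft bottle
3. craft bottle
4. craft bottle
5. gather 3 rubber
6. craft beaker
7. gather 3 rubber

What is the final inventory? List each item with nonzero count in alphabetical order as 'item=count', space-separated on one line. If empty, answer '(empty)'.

Answer: beaker=1 rubber=4

Derivation:
After 1 (gather 12 rubber): rubber=12
After 2 (craft bottle): bottle=1 rubber=8
After 3 (craft bottle): bottle=2 rubber=4
After 4 (craft bottle): bottle=3
After 5 (gather 3 rubber): bottle=3 rubber=3
After 6 (craft beaker): beaker=1 rubber=1
After 7 (gather 3 rubber): beaker=1 rubber=4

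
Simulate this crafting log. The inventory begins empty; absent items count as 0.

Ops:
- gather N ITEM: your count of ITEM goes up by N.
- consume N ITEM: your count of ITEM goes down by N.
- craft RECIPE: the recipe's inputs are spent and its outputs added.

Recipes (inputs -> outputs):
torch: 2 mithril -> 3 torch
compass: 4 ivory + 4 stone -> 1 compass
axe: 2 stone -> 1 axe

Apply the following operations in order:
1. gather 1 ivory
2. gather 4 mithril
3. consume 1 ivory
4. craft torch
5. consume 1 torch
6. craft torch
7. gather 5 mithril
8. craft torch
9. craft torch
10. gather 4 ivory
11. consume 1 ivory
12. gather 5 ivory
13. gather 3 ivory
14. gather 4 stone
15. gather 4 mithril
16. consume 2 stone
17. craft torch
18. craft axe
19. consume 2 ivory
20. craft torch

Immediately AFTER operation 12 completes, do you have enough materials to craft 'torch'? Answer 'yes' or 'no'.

After 1 (gather 1 ivory): ivory=1
After 2 (gather 4 mithril): ivory=1 mithril=4
After 3 (consume 1 ivory): mithril=4
After 4 (craft torch): mithril=2 torch=3
After 5 (consume 1 torch): mithril=2 torch=2
After 6 (craft torch): torch=5
After 7 (gather 5 mithril): mithril=5 torch=5
After 8 (craft torch): mithril=3 torch=8
After 9 (craft torch): mithril=1 torch=11
After 10 (gather 4 ivory): ivory=4 mithril=1 torch=11
After 11 (consume 1 ivory): ivory=3 mithril=1 torch=11
After 12 (gather 5 ivory): ivory=8 mithril=1 torch=11

Answer: no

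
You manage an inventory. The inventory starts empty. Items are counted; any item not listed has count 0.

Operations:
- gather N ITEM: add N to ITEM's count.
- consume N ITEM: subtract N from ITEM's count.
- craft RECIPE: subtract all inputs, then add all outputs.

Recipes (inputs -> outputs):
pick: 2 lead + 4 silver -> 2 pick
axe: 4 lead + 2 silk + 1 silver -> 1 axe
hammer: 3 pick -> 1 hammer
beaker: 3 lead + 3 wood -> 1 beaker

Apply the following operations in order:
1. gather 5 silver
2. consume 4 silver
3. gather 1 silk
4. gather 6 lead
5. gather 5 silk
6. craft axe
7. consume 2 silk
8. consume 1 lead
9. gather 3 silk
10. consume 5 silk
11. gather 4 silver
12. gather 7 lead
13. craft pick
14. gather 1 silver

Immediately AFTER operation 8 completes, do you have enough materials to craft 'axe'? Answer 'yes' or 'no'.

After 1 (gather 5 silver): silver=5
After 2 (consume 4 silver): silver=1
After 3 (gather 1 silk): silk=1 silver=1
After 4 (gather 6 lead): lead=6 silk=1 silver=1
After 5 (gather 5 silk): lead=6 silk=6 silver=1
After 6 (craft axe): axe=1 lead=2 silk=4
After 7 (consume 2 silk): axe=1 lead=2 silk=2
After 8 (consume 1 lead): axe=1 lead=1 silk=2

Answer: no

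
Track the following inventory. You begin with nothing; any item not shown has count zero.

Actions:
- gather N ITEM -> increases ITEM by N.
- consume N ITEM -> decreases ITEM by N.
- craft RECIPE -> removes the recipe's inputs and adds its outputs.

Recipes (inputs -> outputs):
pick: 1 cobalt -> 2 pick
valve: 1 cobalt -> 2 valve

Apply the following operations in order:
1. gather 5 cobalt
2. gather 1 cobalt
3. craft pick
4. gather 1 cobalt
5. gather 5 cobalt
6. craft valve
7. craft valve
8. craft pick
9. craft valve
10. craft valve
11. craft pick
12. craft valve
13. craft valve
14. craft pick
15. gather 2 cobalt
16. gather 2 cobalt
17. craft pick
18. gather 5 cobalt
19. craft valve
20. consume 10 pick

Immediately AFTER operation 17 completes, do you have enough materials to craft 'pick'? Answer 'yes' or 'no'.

After 1 (gather 5 cobalt): cobalt=5
After 2 (gather 1 cobalt): cobalt=6
After 3 (craft pick): cobalt=5 pick=2
After 4 (gather 1 cobalt): cobalt=6 pick=2
After 5 (gather 5 cobalt): cobalt=11 pick=2
After 6 (craft valve): cobalt=10 pick=2 valve=2
After 7 (craft valve): cobalt=9 pick=2 valve=4
After 8 (craft pick): cobalt=8 pick=4 valve=4
After 9 (craft valve): cobalt=7 pick=4 valve=6
After 10 (craft valve): cobalt=6 pick=4 valve=8
After 11 (craft pick): cobalt=5 pick=6 valve=8
After 12 (craft valve): cobalt=4 pick=6 valve=10
After 13 (craft valve): cobalt=3 pick=6 valve=12
After 14 (craft pick): cobalt=2 pick=8 valve=12
After 15 (gather 2 cobalt): cobalt=4 pick=8 valve=12
After 16 (gather 2 cobalt): cobalt=6 pick=8 valve=12
After 17 (craft pick): cobalt=5 pick=10 valve=12

Answer: yes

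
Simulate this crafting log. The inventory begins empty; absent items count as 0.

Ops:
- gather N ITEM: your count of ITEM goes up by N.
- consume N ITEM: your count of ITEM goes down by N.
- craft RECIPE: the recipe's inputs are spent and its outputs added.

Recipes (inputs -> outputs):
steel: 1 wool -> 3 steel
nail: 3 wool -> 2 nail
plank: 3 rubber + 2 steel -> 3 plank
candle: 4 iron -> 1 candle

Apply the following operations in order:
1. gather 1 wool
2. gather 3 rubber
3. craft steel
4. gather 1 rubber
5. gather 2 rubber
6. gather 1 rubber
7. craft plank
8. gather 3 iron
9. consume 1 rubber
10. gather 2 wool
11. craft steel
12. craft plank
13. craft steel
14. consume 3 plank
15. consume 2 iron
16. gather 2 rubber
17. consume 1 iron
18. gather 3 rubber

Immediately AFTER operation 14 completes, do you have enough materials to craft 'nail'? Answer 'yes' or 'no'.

After 1 (gather 1 wool): wool=1
After 2 (gather 3 rubber): rubber=3 wool=1
After 3 (craft steel): rubber=3 steel=3
After 4 (gather 1 rubber): rubber=4 steel=3
After 5 (gather 2 rubber): rubber=6 steel=3
After 6 (gather 1 rubber): rubber=7 steel=3
After 7 (craft plank): plank=3 rubber=4 steel=1
After 8 (gather 3 iron): iron=3 plank=3 rubber=4 steel=1
After 9 (consume 1 rubber): iron=3 plank=3 rubber=3 steel=1
After 10 (gather 2 wool): iron=3 plank=3 rubber=3 steel=1 wool=2
After 11 (craft steel): iron=3 plank=3 rubber=3 steel=4 wool=1
After 12 (craft plank): iron=3 plank=6 steel=2 wool=1
After 13 (craft steel): iron=3 plank=6 steel=5
After 14 (consume 3 plank): iron=3 plank=3 steel=5

Answer: no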